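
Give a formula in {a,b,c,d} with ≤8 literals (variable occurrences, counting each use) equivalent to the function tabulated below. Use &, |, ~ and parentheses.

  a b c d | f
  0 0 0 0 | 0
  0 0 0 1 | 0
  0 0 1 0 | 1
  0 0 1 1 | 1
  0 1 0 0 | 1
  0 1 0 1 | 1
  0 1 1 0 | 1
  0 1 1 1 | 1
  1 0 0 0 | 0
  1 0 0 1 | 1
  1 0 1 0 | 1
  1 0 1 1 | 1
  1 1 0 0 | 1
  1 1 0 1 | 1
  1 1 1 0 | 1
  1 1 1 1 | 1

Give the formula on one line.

(((d & (b | (~a | ~c))) & a) | (c | b))

  ~a = 1111111100000000
  ~c = 1100110011001100
  (~a | ~c) = 1111111111001100
  (b | (~a | ~c)) = 1111111111001111
  (d & (b | (~a | ~c))) = 0101010101000101
  ((d & (b | (~a | ~c))) & a) = 0000000001000101
  (c | b) = 0011111100111111
  (((d & (b | (~a | ~c))) & a) | (c | b)) = 0011111101111111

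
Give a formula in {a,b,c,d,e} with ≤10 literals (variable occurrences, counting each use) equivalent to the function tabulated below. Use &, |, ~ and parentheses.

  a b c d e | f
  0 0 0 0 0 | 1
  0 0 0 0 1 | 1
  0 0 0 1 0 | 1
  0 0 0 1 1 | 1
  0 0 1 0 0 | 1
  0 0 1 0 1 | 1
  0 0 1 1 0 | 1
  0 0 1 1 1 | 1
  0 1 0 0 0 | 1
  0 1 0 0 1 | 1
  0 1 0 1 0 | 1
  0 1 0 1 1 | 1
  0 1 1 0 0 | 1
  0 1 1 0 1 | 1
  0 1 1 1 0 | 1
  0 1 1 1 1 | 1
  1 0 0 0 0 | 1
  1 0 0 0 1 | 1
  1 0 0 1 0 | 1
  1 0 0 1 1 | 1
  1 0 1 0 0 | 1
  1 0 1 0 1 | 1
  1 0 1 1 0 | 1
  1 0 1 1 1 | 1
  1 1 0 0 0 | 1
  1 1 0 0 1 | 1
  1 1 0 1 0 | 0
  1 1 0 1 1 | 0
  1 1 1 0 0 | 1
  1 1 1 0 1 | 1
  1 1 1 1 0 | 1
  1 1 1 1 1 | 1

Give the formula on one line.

  ~a = 11111111111111110000000000000000
  (e & ~a) = 01010101010101010000000000000000
  ~e = 10101010101010101010101010101010
  (~a & ~e) = 10101010101010100000000000000000
  ~d = 11001100110011001100110011001100
  ~c = 11110000111100001111000011110000
  (~d & ~c) = 11000000110000001100000011000000
  ((~a & ~e) | (~d & ~c)) = 11101010111010101100000011000000
  ((e & ~a) | ((~a & ~e) | (~d & ~c))) = 11111111111111111100000011000000
  (c | ((e & ~a) | ((~a & ~e) | (~d & ~c)))) = 11111111111111111100111111001111
  ~b = 11111111000000001111111100000000
  (~b & ~c) = 11110000000000001111000000000000
  ((c | ((e & ~a) | ((~a & ~e) | (~d & ~c)))) | (~b & ~c)) = 11111111111111111111111111001111

((c | ((e & ~a) | ((~a & ~e) | (~d & ~c)))) | (~b & ~c))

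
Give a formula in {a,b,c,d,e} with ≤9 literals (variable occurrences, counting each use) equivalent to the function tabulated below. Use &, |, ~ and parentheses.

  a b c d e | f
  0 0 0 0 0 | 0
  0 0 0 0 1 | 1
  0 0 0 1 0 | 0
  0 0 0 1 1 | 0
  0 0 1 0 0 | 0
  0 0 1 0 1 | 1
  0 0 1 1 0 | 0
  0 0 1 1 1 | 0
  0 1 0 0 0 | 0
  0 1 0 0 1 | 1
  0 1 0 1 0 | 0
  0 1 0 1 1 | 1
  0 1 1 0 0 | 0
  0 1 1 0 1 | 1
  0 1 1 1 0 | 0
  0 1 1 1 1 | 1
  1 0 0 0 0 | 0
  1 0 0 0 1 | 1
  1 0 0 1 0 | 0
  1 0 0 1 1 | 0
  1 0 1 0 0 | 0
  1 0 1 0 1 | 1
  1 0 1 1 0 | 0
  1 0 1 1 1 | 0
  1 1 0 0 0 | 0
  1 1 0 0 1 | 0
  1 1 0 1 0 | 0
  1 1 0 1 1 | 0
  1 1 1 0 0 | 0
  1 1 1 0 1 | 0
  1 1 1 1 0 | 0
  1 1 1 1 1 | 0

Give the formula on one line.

  ~d = 11001100110011001100110011001100
  (b | ~d) = 11001100111111111100110011111111
  ~b = 11111111000000001111111100000000
  ~a = 11111111111111110000000000000000
  (~a & e) = 01010101010101010000000000000000
  (~b | (~a & e)) = 11111111010101011111111100000000
  (e & (~b | (~a & e))) = 01010101010101010101010100000000
  ((b | ~d) & (e & (~b | (~a & e)))) = 01000100010101010100010000000000

((b | ~d) & (e & (~b | (~a & e))))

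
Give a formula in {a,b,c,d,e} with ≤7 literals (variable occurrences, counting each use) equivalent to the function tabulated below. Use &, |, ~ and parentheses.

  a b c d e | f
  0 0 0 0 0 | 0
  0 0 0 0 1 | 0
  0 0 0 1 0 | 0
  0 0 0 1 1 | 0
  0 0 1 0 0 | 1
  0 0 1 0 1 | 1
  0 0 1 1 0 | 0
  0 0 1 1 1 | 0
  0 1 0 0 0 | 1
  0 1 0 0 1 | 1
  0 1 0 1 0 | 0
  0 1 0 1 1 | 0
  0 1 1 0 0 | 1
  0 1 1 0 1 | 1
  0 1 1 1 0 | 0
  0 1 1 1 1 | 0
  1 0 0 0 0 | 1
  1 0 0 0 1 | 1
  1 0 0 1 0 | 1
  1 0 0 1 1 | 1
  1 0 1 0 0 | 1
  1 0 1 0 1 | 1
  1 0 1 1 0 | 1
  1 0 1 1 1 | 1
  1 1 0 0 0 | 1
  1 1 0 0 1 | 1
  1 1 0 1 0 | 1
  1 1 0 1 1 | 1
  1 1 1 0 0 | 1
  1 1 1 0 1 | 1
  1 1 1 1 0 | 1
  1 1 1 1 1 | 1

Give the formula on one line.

  (b | d) = 00110011111111110011001111111111
  ((b | d) | c) = 00111111111111110011111111111111
  ~d = 11001100110011001100110011001100
  (((b | d) | c) & ~d) = 00001100110011000000110011001100
  ((((b | d) | c) & ~d) | a) = 00001100110011001111111111111111

((((b | d) | c) & ~d) | a)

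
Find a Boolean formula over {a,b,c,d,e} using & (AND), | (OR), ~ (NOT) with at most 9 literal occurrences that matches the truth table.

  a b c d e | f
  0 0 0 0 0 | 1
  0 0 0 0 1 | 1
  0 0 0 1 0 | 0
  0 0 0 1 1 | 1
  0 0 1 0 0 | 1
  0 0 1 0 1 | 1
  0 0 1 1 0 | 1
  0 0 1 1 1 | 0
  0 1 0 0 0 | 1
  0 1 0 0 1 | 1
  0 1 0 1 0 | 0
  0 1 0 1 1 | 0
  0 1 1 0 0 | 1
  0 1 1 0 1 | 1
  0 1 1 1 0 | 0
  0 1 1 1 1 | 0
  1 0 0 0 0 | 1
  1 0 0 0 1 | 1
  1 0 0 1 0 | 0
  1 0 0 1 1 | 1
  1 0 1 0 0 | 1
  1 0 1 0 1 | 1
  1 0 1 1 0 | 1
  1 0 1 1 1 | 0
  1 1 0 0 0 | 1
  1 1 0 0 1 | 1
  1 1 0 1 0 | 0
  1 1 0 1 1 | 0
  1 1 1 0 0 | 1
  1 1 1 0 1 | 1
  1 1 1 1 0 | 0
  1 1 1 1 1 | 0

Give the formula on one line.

  ~d = 11001100110011001100110011001100
  ~b = 11111111000000001111111100000000
  ~c = 11110000111100001111000011110000
  (d | ~c) = 11110011111100111111001111110011
  (~b & (d | ~c)) = 11110011000000001111001100000000
  ~e = 10101010101010101010101010101010
  (~c | ~e) = 11111010111110101111101011111010
  (e | c) = 01011111010111110101111101011111
  ((~c | ~e) & (e | c)) = 01011010010110100101101001011010
  ((~b & (d | ~c)) & ((~c | ~e) & (e | c))) = 01010010000000000101001000000000
  (~d | ((~b & (d | ~c)) & ((~c | ~e) & (e | c)))) = 11011110110011001101111011001100

(~d | ((~b & (d | ~c)) & ((~c | ~e) & (e | c))))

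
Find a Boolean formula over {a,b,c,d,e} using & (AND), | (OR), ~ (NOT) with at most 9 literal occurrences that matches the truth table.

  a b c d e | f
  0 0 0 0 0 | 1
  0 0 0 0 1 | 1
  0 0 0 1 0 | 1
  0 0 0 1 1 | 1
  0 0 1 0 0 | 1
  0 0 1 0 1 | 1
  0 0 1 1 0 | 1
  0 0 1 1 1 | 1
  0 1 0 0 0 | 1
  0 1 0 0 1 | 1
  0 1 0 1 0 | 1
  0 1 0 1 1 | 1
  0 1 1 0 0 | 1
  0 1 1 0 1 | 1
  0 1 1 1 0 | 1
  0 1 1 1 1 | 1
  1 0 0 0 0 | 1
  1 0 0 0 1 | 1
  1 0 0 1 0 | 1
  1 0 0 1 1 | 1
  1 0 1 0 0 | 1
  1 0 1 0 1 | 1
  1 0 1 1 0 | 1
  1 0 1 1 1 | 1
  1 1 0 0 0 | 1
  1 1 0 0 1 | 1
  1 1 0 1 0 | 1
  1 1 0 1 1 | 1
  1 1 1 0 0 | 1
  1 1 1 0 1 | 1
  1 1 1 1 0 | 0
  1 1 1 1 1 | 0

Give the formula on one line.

((~b | (~d | ~c)) | (((~c | ~a) & a) | ~a))

  ~b = 11111111000000001111111100000000
  ~d = 11001100110011001100110011001100
  ~c = 11110000111100001111000011110000
  (~d | ~c) = 11111100111111001111110011111100
  (~b | (~d | ~c)) = 11111111111111001111111111111100
  ~a = 11111111111111110000000000000000
  (~c | ~a) = 11111111111111111111000011110000
  ((~c | ~a) & a) = 00000000000000001111000011110000
  (((~c | ~a) & a) | ~a) = 11111111111111111111000011110000
  ((~b | (~d | ~c)) | (((~c | ~a) & a) | ~a)) = 11111111111111111111111111111100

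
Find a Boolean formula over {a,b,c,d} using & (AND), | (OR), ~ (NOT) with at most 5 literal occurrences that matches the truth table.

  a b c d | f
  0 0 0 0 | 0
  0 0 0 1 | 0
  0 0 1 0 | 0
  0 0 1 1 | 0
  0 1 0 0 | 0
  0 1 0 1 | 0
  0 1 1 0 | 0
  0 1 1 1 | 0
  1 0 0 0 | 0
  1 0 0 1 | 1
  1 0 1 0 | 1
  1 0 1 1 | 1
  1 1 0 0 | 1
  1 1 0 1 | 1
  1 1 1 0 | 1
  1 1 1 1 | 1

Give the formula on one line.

(((c | b) | d) & a)

  (c | b) = 0011111100111111
  ((c | b) | d) = 0111111101111111
  (((c | b) | d) & a) = 0000000001111111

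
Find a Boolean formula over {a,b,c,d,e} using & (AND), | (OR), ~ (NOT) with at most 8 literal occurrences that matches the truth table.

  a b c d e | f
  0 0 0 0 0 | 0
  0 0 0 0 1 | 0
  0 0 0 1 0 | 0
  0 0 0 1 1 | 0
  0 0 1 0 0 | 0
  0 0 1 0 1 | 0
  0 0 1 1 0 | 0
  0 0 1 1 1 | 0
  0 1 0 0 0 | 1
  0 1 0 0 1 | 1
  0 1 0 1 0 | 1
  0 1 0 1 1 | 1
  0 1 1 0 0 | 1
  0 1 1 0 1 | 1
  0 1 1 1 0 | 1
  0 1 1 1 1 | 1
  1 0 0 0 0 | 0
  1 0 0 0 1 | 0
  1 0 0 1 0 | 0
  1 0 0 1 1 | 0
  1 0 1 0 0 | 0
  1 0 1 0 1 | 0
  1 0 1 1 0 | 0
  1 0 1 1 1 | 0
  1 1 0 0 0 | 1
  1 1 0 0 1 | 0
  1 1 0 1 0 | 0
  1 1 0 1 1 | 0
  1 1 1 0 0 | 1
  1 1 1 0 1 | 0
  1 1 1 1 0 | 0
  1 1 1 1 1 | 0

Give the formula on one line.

  ~a = 11111111111111110000000000000000
  (b & ~a) = 00000000111111110000000000000000
  ~e = 10101010101010101010101010101010
  (~e | d) = 10111011101110111011101110111011
  ~d = 11001100110011001100110011001100
  (~d & b) = 00000000110011000000000011001100
  ((~e | d) & (~d & b)) = 00000000100010000000000010001000
  ((b & ~a) | ((~e | d) & (~d & b))) = 00000000111111110000000010001000

((b & ~a) | ((~e | d) & (~d & b)))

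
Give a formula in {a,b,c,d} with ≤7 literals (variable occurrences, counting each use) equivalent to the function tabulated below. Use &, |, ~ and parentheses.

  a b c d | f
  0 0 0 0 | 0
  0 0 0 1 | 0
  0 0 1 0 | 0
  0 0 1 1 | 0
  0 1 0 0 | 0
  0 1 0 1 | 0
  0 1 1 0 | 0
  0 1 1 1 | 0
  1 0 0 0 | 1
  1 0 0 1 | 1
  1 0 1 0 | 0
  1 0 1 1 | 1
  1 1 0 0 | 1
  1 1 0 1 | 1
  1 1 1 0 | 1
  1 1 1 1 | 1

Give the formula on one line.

  (d & a) = 0000000001010101
  ~c = 1100110011001100
  (b | ~c) = 1100111111001111
  ((d & a) | (b | ~c)) = 1100111111011111
  (a & ((d & a) | (b | ~c))) = 0000000011011111

(a & ((d & a) | (b | ~c)))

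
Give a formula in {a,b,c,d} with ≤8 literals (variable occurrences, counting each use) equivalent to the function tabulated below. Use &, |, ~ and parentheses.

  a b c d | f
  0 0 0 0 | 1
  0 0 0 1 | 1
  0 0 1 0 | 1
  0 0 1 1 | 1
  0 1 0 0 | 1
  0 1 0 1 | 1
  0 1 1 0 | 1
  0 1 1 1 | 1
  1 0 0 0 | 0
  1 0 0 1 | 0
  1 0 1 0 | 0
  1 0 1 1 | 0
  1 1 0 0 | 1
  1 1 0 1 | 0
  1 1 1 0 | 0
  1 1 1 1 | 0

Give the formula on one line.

  ~c = 1100110011001100
  (~c & b) = 0000110000001100
  ~d = 1010101010101010
  ((~c & b) & ~d) = 0000100000001000
  (((~c & b) & ~d) & a) = 0000000000001000
  ~a = 1111111100000000
  ((((~c & b) & ~d) & a) | ~a) = 1111111100001000

((((~c & b) & ~d) & a) | ~a)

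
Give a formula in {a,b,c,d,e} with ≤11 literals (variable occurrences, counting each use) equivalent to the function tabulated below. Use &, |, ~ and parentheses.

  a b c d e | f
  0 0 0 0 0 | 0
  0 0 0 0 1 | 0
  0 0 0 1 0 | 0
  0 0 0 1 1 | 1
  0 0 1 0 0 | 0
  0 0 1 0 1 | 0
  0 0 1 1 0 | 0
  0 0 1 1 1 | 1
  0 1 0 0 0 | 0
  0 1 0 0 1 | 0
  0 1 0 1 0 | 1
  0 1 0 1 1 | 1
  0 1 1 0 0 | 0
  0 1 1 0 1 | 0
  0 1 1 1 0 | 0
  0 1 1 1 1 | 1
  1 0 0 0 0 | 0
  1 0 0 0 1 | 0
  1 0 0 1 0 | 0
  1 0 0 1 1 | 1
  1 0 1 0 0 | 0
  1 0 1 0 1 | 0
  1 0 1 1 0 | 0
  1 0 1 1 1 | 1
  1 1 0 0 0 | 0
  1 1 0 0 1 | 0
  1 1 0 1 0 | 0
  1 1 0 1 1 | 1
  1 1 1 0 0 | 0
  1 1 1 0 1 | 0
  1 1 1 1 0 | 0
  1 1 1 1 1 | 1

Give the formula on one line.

  ~c = 11110000111100001111000011110000
  ~b = 11111111000000001111111100000000
  ~e = 10101010101010101010101010101010
  (~b | ~e) = 11111111101010101111111110101010
  (d & (~b | ~e)) = 00110011001000100011001100100010
  ~a = 11111111111111110000000000000000
  (b & ~a) = 00000000111111110000000000000000
  ((d & (~b | ~e)) & (b & ~a)) = 00000000001000100000000000000000
  (~c & ((d & (~b | ~e)) & (b & ~a))) = 00000000001000000000000000000000
  (e | (~c & ((d & (~b | ~e)) & (b & ~a)))) = 01010101011101010101010101010101
  ((e | (~c & ((d & (~b | ~e)) & (b & ~a)))) & d) = 00010001001100010001000100010001

((e | (~c & ((d & (~b | ~e)) & (b & ~a)))) & d)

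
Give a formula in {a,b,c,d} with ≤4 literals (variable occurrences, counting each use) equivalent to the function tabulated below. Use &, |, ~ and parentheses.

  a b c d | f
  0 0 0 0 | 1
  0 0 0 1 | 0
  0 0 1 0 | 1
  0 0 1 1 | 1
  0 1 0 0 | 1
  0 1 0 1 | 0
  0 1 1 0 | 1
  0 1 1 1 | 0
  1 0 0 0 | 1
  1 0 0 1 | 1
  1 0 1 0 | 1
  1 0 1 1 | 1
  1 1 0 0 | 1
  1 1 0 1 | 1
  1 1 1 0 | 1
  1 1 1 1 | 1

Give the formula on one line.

(a | ((~b & c) | ~d))

  ~b = 1111000011110000
  (~b & c) = 0011000000110000
  ~d = 1010101010101010
  ((~b & c) | ~d) = 1011101010111010
  (a | ((~b & c) | ~d)) = 1011101011111111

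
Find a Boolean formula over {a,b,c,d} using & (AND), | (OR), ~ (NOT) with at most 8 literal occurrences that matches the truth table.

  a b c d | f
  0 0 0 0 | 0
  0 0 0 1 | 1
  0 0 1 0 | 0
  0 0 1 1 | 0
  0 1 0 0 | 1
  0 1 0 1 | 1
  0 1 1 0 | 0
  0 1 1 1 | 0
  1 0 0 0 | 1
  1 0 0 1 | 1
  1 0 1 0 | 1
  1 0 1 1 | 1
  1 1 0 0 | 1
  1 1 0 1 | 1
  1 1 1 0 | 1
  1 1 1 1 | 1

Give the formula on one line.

(((~c | a) & (c | (d | (~c & b)))) | a)

  ~c = 1100110011001100
  (~c | a) = 1100110011111111
  (~c & b) = 0000110000001100
  (d | (~c & b)) = 0101110101011101
  (c | (d | (~c & b))) = 0111111101111111
  ((~c | a) & (c | (d | (~c & b)))) = 0100110001111111
  (((~c | a) & (c | (d | (~c & b)))) | a) = 0100110011111111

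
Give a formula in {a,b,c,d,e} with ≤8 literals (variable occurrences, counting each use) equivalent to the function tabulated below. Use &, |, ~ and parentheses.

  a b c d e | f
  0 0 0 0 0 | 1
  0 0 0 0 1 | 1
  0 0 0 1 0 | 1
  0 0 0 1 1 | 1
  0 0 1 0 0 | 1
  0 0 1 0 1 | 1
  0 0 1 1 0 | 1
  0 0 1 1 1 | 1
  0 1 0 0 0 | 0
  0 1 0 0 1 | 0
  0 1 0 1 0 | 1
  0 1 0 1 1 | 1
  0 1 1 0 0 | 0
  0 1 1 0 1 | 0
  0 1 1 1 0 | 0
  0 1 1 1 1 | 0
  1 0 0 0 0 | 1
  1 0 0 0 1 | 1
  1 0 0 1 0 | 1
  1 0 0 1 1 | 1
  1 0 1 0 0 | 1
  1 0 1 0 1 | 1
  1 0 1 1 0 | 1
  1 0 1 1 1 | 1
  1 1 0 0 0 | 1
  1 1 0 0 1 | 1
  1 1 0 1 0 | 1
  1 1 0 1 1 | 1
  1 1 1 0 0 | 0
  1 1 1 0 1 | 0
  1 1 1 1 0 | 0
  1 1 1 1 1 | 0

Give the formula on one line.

((d & ~c) | ((a & ~c) | ~b))

  ~c = 11110000111100001111000011110000
  (d & ~c) = 00110000001100000011000000110000
  (a & ~c) = 00000000000000001111000011110000
  ~b = 11111111000000001111111100000000
  ((a & ~c) | ~b) = 11111111000000001111111111110000
  ((d & ~c) | ((a & ~c) | ~b)) = 11111111001100001111111111110000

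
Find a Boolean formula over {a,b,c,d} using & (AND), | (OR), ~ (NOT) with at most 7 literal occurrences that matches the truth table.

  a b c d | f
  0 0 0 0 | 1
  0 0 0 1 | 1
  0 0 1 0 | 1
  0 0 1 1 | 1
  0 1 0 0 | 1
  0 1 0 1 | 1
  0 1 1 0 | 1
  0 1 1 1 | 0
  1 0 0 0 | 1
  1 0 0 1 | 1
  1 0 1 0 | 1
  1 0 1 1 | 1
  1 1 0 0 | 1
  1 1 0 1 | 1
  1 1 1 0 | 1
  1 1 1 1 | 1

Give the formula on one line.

  ~d = 1010101010101010
  ~b = 1111000011110000
  (~d | ~b) = 1111101011111010
  ~a = 1111111100000000
  ((~d | ~b) & ~a) = 1111101000000000
  ~c = 1100110011001100
  (~d | ~c) = 1110111011101110
  (a | (~d | ~c)) = 1110111011111111
  (((~d | ~b) & ~a) | (a | (~d | ~c))) = 1111111011111111

(((~d | ~b) & ~a) | (a | (~d | ~c)))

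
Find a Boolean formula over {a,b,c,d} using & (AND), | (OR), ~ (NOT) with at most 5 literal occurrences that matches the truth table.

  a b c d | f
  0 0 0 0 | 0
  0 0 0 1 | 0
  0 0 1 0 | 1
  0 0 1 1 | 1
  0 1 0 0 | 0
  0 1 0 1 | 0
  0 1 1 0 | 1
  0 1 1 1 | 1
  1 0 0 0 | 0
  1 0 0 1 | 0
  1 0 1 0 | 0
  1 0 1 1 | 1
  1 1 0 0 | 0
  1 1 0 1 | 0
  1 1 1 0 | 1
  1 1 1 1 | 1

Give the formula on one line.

(c & ((b | ~a) | d))

  ~a = 1111111100000000
  (b | ~a) = 1111111100001111
  ((b | ~a) | d) = 1111111101011111
  (c & ((b | ~a) | d)) = 0011001100010011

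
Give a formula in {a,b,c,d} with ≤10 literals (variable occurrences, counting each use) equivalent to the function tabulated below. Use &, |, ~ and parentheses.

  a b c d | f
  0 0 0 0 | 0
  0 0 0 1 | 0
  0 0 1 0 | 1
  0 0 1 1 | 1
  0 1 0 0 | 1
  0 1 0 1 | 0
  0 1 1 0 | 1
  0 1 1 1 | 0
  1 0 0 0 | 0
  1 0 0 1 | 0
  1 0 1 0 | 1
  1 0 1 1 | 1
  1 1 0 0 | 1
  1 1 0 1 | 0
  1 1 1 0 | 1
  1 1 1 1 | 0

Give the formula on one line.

((~b | ((d & (~b & ~a)) | (~d & b))) & (b | c))

  ~b = 1111000011110000
  ~a = 1111111100000000
  (~b & ~a) = 1111000000000000
  (d & (~b & ~a)) = 0101000000000000
  ~d = 1010101010101010
  (~d & b) = 0000101000001010
  ((d & (~b & ~a)) | (~d & b)) = 0101101000001010
  (~b | ((d & (~b & ~a)) | (~d & b))) = 1111101011111010
  (b | c) = 0011111100111111
  ((~b | ((d & (~b & ~a)) | (~d & b))) & (b | c)) = 0011101000111010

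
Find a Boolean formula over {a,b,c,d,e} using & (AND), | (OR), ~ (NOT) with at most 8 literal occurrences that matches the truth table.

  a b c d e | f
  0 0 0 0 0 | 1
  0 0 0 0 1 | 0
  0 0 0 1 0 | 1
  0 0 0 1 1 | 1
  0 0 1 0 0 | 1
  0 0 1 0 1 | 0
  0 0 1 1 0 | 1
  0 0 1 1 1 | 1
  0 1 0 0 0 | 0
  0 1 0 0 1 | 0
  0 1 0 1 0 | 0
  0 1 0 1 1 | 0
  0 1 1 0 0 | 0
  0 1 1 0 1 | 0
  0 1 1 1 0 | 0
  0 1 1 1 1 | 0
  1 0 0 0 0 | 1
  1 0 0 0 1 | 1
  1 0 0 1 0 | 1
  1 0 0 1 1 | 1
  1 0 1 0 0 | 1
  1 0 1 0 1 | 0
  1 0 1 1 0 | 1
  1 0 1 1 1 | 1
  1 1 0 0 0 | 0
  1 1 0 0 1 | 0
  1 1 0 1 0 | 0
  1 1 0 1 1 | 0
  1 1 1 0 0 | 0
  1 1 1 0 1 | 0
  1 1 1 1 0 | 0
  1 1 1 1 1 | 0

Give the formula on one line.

  (b & a) = 00000000000000000000000011111111
  ~e = 10101010101010101010101010101010
  (~e | d) = 10111011101110111011101110111011
  ((b & a) | (~e | d)) = 10111011101110111011101111111111
  ~b = 11111111000000001111111100000000
  (((b & a) | (~e | d)) & ~b) = 10111011000000001011101100000000
  ~c = 11110000111100001111000011110000
  (~b & ~c) = 11110000000000001111000000000000
  (a & (~b & ~c)) = 00000000000000001111000000000000
  ((((b & a) | (~e | d)) & ~b) | (a & (~b & ~c))) = 10111011000000001111101100000000

((((b & a) | (~e | d)) & ~b) | (a & (~b & ~c)))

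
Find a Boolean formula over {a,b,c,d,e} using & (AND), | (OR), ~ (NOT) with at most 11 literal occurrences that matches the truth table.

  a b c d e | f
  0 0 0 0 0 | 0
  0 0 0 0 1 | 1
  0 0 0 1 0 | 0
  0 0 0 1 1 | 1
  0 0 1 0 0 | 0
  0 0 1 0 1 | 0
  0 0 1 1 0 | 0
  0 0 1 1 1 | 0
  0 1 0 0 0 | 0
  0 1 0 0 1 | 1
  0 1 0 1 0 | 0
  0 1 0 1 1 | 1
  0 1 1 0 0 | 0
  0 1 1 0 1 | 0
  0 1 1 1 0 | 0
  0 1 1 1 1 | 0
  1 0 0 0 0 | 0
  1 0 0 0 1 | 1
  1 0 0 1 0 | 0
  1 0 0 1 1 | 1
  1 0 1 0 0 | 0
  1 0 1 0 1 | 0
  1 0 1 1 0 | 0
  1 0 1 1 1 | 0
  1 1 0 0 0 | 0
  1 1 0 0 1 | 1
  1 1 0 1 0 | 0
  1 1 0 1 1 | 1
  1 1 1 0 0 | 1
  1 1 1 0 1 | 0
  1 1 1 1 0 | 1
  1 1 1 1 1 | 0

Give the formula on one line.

  ~c = 11110000111100001111000011110000
  (~c & e) = 01010000010100000101000001010000
  ~e = 10101010101010101010101010101010
  ~b = 11111111000000001111111100000000
  (c & ~b) = 00001111000000000000111100000000
  (~e | (c & ~b)) = 10101111101010101010111110101010
  (a & (~e | (c & ~b))) = 00000000000000001010111110101010
  (~c | b) = 11110000111111111111000011111111
  ((~c | b) & c) = 00000000000011110000000000001111
  ((a & (~e | (c & ~b))) & ((~c | b) & c)) = 00000000000000000000000000001010
  ((~c & e) | ((a & (~e | (c & ~b))) & ((~c | b) & c))) = 01010000010100000101000001011010

((~c & e) | ((a & (~e | (c & ~b))) & ((~c | b) & c)))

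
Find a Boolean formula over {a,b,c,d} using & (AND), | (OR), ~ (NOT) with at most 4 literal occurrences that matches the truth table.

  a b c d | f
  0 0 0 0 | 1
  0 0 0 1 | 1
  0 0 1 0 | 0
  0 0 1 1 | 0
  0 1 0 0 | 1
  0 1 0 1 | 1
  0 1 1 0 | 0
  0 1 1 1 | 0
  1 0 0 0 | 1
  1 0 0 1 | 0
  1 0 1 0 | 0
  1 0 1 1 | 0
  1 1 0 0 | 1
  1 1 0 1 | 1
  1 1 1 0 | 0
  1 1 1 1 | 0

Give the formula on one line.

((~d | (b | ~a)) & ~c)

  ~d = 1010101010101010
  ~a = 1111111100000000
  (b | ~a) = 1111111100001111
  (~d | (b | ~a)) = 1111111110101111
  ~c = 1100110011001100
  ((~d | (b | ~a)) & ~c) = 1100110010001100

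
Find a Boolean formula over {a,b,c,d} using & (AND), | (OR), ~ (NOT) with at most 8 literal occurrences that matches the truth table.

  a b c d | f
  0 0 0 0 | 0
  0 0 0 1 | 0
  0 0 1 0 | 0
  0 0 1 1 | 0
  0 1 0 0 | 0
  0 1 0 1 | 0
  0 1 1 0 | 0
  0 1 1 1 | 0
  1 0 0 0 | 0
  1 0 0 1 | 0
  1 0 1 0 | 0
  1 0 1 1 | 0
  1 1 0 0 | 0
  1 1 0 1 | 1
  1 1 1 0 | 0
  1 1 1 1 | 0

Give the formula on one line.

  (b & c) = 0000001100000011
  ~c = 1100110011001100
  (b & ~c) = 0000110000001100
  ((b & ~c) & d) = 0000010000000100
  ((b & c) | ((b & ~c) & d)) = 0000011100000111
  (~c & a) = 0000000011001100
  (d & (~c & a)) = 0000000001000100
  (((b & c) | ((b & ~c) & d)) & (d & (~c & a))) = 0000000000000100

(((b & c) | ((b & ~c) & d)) & (d & (~c & a)))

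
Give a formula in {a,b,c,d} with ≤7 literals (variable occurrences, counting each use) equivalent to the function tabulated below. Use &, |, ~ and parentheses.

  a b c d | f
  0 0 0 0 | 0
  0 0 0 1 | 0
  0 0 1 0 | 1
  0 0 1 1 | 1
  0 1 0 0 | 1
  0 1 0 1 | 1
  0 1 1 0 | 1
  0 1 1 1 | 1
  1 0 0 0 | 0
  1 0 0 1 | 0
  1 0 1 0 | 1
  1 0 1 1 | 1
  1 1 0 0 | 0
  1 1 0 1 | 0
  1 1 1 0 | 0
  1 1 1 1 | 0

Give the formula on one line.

((b & ~a) | (c & ~b))

  ~a = 1111111100000000
  (b & ~a) = 0000111100000000
  ~b = 1111000011110000
  (c & ~b) = 0011000000110000
  ((b & ~a) | (c & ~b)) = 0011111100110000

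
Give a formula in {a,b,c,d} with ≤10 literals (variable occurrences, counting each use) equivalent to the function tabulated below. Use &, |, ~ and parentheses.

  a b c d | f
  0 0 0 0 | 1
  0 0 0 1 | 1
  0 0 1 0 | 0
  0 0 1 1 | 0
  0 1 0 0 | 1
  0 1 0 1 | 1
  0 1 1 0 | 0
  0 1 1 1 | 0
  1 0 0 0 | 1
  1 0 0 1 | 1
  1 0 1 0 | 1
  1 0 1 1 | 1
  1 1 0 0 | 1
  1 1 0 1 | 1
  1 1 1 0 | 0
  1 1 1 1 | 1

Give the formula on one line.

  ~c = 1100110011001100
  ~d = 1010101010101010
  (a | ~d) = 1010101011111111
  (d & (a | ~d)) = 0000000001010101
  ~b = 1111000011110000
  ((d & (a | ~d)) | ~b) = 1111000011110101
  (c & a) = 0000000000110011
  (((d & (a | ~d)) | ~b) & (c & a)) = 0000000000110001
  (~c | (((d & (a | ~d)) | ~b) & (c & a))) = 1100110011111101

(~c | (((d & (a | ~d)) | ~b) & (c & a)))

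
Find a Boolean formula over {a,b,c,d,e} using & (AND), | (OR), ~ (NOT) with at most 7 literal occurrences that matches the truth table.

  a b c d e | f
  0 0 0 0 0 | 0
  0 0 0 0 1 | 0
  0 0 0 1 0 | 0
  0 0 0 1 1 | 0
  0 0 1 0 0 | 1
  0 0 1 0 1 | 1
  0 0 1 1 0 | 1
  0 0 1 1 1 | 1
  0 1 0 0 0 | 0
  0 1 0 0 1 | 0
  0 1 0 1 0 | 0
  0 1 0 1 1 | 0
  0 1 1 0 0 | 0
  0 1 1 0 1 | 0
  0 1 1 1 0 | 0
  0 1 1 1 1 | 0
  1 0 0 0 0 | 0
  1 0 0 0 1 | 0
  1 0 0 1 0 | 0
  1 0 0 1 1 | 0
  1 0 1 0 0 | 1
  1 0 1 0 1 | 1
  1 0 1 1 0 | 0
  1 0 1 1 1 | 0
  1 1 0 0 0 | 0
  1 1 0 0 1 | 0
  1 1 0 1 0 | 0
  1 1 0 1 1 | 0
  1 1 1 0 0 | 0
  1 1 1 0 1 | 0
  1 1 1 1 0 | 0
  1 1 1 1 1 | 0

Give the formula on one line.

  ~b = 11111111000000001111111100000000
  ~a = 11111111111111110000000000000000
  (a | c) = 00001111000011111111111111111111
  (~a & (a | c)) = 00001111000011110000000000000000
  ~d = 11001100110011001100110011001100
  (c & ~d) = 00001100000011000000110000001100
  ((~a & (a | c)) | (c & ~d)) = 00001111000011110000110000001100
  (~b & ((~a & (a | c)) | (c & ~d))) = 00001111000000000000110000000000

(~b & ((~a & (a | c)) | (c & ~d)))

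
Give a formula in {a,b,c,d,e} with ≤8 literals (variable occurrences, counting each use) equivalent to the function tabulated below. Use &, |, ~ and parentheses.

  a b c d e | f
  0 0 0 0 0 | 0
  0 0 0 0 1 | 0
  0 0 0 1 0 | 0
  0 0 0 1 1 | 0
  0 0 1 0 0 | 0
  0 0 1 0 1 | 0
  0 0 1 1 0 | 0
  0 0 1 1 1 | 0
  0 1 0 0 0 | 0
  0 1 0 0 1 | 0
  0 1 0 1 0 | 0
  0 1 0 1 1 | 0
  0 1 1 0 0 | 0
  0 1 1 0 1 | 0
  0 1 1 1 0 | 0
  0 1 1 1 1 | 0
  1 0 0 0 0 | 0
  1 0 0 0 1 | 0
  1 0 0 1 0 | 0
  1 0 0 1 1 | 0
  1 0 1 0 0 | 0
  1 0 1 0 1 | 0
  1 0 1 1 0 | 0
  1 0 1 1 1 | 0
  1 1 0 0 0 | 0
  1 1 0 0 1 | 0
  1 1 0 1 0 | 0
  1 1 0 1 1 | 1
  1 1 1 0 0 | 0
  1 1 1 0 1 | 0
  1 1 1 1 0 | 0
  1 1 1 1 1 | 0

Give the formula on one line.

((((~e | a) & d) & e) & (b & (~c | ~e)))

  ~e = 10101010101010101010101010101010
  (~e | a) = 10101010101010101111111111111111
  ((~e | a) & d) = 00100010001000100011001100110011
  (((~e | a) & d) & e) = 00000000000000000001000100010001
  ~c = 11110000111100001111000011110000
  (~c | ~e) = 11111010111110101111101011111010
  (b & (~c | ~e)) = 00000000111110100000000011111010
  ((((~e | a) & d) & e) & (b & (~c | ~e))) = 00000000000000000000000000010000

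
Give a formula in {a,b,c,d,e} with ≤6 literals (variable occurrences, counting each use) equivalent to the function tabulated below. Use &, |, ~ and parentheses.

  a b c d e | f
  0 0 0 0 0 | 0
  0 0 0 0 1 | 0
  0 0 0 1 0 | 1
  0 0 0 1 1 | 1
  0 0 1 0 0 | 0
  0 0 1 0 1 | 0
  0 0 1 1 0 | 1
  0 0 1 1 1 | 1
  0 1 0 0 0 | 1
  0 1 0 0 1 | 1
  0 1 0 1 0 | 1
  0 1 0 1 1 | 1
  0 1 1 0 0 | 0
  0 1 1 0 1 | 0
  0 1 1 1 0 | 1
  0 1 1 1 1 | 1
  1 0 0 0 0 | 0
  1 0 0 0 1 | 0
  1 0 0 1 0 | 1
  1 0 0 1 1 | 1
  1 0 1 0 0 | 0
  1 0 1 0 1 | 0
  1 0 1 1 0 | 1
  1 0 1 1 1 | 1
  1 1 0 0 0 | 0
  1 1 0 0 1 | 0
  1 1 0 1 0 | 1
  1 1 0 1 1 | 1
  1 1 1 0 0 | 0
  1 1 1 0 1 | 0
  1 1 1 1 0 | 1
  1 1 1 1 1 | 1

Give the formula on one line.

(((b & ~c) & ~a) | d)

  ~c = 11110000111100001111000011110000
  (b & ~c) = 00000000111100000000000011110000
  ~a = 11111111111111110000000000000000
  ((b & ~c) & ~a) = 00000000111100000000000000000000
  (((b & ~c) & ~a) | d) = 00110011111100110011001100110011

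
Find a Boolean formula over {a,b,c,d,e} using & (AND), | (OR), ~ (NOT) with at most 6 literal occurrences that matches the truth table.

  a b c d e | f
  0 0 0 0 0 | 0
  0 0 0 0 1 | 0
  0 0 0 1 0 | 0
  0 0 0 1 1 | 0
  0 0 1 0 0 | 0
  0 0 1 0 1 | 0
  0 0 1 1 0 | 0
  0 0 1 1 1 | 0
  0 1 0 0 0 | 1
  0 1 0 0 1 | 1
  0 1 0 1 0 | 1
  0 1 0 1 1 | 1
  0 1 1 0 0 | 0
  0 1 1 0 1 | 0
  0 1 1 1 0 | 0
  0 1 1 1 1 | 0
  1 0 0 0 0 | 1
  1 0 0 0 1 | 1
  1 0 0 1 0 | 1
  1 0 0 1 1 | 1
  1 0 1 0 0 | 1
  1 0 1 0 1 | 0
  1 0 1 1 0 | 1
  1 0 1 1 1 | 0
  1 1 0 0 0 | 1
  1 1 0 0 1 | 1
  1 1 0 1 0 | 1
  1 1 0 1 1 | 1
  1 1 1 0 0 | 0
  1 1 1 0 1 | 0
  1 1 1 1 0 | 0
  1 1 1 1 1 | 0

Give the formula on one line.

(((~e & ~b) | ~c) & (a | b))

  ~e = 10101010101010101010101010101010
  ~b = 11111111000000001111111100000000
  (~e & ~b) = 10101010000000001010101000000000
  ~c = 11110000111100001111000011110000
  ((~e & ~b) | ~c) = 11111010111100001111101011110000
  (a | b) = 00000000111111111111111111111111
  (((~e & ~b) | ~c) & (a | b)) = 00000000111100001111101011110000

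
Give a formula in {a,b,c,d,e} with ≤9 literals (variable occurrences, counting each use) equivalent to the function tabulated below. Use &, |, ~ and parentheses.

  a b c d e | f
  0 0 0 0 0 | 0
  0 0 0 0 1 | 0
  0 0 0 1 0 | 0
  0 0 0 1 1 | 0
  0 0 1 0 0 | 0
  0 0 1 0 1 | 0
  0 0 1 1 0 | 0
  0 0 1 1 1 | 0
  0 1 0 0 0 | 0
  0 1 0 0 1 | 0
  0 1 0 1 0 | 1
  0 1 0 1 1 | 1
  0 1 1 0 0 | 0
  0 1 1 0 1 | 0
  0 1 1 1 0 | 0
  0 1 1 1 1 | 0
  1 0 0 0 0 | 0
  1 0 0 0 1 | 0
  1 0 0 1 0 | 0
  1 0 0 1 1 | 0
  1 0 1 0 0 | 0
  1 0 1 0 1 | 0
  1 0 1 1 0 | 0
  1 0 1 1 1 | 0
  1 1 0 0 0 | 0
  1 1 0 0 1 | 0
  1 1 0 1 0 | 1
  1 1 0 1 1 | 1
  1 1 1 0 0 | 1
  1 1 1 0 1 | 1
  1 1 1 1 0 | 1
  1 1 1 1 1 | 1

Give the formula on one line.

(((d | c) & b) & ((~a & ~c) | a))

  (d | c) = 00111111001111110011111100111111
  ((d | c) & b) = 00000000001111110000000000111111
  ~a = 11111111111111110000000000000000
  ~c = 11110000111100001111000011110000
  (~a & ~c) = 11110000111100000000000000000000
  ((~a & ~c) | a) = 11110000111100001111111111111111
  (((d | c) & b) & ((~a & ~c) | a)) = 00000000001100000000000000111111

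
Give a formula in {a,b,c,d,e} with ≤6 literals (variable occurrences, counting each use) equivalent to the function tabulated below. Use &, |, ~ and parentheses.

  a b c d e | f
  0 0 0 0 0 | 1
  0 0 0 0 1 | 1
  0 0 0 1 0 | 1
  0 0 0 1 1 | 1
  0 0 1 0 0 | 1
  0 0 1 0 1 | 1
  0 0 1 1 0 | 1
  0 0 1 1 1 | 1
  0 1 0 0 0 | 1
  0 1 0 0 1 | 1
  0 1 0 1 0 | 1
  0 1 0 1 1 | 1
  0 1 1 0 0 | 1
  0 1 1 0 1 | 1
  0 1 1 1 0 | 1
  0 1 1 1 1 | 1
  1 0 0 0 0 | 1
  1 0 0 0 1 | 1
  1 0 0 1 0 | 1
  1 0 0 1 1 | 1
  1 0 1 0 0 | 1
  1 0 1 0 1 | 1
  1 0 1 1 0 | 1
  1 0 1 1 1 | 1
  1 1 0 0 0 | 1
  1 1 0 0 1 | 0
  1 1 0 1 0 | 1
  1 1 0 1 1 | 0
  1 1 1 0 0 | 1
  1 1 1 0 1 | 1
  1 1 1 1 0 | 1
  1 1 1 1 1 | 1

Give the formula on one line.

  ~e = 10101010101010101010101010101010
  (c | ~e) = 10101111101011111010111110101111
  ~b = 11111111000000001111111100000000
  ~a = 11111111111111110000000000000000
  (~b | ~a) = 11111111111111111111111100000000
  ((~b | ~a) | ~e) = 11111111111111111111111110101010
  ((c | ~e) | ((~b | ~a) | ~e)) = 11111111111111111111111110101111

((c | ~e) | ((~b | ~a) | ~e))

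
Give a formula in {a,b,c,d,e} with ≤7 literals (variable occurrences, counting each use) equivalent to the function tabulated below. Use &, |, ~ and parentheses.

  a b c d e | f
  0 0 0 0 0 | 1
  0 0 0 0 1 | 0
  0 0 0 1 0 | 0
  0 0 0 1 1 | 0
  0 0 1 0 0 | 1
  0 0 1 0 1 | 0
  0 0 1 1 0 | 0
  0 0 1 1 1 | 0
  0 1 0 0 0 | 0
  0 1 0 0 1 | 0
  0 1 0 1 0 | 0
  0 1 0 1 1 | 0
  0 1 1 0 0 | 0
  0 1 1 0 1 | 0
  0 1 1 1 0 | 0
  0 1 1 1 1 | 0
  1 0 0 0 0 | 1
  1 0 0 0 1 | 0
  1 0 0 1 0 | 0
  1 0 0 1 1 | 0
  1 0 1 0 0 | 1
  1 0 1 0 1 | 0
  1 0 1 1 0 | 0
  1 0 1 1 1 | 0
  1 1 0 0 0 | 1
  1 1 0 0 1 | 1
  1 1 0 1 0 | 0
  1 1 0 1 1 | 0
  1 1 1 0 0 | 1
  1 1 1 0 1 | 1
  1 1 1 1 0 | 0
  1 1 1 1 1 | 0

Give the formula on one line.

  ~b = 11111111000000001111111100000000
  ~d = 11001100110011001100110011001100
  (a & ~d) = 00000000000000001100110011001100
  (~b | (a & ~d)) = 11111111000000001111111111001100
  ~e = 10101010101010101010101010101010
  (~e & ~d) = 10001000100010001000100010001000
  (e & b) = 00000000010101010000000001010101
  ((~e & ~d) | (e & b)) = 10001000110111011000100011011101
  ((~b | (a & ~d)) & ((~e & ~d) | (e & b))) = 10001000000000001000100011001100

((~b | (a & ~d)) & ((~e & ~d) | (e & b)))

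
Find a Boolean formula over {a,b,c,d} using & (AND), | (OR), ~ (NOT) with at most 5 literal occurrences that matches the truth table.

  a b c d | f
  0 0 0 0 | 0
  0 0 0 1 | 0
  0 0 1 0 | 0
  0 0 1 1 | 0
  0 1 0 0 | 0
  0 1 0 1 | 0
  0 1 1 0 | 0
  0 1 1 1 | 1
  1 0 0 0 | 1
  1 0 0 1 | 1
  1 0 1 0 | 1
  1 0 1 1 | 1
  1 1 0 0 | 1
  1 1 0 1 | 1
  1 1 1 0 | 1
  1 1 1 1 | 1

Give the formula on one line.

  (c | a) = 0011001111111111
  (b & d) = 0000010100000101
  (a | (b & d)) = 0000010111111111
  ((c | a) & (a | (b & d))) = 0000000111111111

((c | a) & (a | (b & d)))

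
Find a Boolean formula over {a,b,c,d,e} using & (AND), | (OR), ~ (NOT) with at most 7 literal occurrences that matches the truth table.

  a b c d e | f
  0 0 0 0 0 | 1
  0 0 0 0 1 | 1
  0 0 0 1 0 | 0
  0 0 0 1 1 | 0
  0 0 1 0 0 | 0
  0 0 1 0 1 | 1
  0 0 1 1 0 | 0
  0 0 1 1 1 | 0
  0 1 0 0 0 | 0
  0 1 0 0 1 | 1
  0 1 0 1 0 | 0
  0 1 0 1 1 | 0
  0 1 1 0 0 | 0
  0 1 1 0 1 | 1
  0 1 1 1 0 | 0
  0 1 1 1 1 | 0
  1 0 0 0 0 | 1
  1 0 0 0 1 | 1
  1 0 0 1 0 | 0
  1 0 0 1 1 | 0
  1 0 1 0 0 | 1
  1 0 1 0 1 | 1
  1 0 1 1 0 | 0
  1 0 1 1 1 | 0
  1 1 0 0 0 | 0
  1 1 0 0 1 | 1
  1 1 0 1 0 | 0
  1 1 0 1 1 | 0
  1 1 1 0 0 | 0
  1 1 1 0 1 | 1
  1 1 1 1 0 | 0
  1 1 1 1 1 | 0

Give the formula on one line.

  ~c = 11110000111100001111000011110000
  ~b = 11111111000000001111111100000000
  (~c & ~b) = 11110000000000001111000000000000
  (e | (~c & ~b)) = 11110101010101011111010101010101
  ~a = 11111111111111110000000000000000
  (~a | ~b) = 11111111111111111111111100000000
  ((~a | ~b) & a) = 00000000000000001111111100000000
  ((e | (~c & ~b)) | ((~a | ~b) & a)) = 11110101010101011111111101010101
  ~d = 11001100110011001100110011001100
  (((e | (~c & ~b)) | ((~a | ~b) & a)) & ~d) = 11000100010001001100110001000100

(((e | (~c & ~b)) | ((~a | ~b) & a)) & ~d)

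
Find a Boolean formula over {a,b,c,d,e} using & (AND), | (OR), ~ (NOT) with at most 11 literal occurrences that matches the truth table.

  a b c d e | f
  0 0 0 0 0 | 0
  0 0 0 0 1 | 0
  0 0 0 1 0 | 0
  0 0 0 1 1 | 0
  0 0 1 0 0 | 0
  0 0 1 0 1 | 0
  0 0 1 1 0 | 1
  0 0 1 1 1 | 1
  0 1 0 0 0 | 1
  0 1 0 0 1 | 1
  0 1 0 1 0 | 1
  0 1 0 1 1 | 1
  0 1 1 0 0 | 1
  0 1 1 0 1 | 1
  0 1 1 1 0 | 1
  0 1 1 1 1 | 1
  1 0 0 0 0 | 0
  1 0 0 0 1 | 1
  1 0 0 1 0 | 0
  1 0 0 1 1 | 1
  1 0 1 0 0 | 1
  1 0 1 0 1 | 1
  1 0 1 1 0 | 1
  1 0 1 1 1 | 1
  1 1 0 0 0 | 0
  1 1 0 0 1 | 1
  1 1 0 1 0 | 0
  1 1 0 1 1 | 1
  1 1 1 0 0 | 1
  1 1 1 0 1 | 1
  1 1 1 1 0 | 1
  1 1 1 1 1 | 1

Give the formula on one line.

  ~a = 11111111111111110000000000000000
  (~a | e) = 11111111111111110101010101010101
  (b & e) = 00000000010101010000000001010101
  ((b & e) | c) = 00001111010111110000111101011111
  ((~a | e) | ((b & e) | c)) = 11111111111111110101111101011111
  (b | a) = 00000000111111111111111111111111
  (d & c) = 00000011000000110000001100000011
  ((b | a) | (d & c)) = 00000011111111111111111111111111
  (((~a | e) | ((b & e) | c)) & ((b | a) | (d & c))) = 00000011111111110101111101011111

(((~a | e) | ((b & e) | c)) & ((b | a) | (d & c)))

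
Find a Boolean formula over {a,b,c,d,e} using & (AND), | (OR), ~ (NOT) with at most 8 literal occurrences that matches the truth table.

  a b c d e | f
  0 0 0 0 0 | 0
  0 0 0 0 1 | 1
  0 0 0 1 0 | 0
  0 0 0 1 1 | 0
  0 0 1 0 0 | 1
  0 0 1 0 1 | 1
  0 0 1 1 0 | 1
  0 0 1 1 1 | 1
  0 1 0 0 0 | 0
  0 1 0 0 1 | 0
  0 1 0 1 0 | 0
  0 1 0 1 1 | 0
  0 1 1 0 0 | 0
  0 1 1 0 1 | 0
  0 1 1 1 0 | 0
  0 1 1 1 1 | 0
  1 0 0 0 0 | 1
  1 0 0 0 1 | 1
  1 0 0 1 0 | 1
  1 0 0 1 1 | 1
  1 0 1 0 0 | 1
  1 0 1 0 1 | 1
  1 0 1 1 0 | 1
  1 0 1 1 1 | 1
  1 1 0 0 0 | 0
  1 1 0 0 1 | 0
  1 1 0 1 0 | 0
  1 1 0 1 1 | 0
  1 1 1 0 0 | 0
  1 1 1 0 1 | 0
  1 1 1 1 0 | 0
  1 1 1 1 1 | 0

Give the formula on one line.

  ~b = 11111111000000001111111100000000
  (a & ~b) = 00000000000000001111111100000000
  ~d = 11001100110011001100110011001100
  (e & ~d) = 01000100010001000100010001000100
  ((e & ~d) | c) = 01001111010011110100111101001111
  (~b & ((e & ~d) | c)) = 01001111000000000100111100000000
  ((a & ~b) | (~b & ((e & ~d) | c))) = 01001111000000001111111100000000

((a & ~b) | (~b & ((e & ~d) | c)))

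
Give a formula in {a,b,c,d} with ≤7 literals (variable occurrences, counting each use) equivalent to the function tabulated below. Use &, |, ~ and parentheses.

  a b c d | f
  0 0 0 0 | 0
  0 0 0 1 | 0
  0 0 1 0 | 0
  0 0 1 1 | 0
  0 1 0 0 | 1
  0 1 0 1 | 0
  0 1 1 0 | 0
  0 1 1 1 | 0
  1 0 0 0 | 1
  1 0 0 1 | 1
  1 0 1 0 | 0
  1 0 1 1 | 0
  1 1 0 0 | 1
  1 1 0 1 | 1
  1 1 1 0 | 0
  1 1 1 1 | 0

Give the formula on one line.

  ~c = 1100110011001100
  ~d = 1010101010101010
  (b & ~d) = 0000101000001010
  ((b & ~d) | a) = 0000101011111111
  (~c & ((b & ~d) | a)) = 0000100011001100

(~c & ((b & ~d) | a))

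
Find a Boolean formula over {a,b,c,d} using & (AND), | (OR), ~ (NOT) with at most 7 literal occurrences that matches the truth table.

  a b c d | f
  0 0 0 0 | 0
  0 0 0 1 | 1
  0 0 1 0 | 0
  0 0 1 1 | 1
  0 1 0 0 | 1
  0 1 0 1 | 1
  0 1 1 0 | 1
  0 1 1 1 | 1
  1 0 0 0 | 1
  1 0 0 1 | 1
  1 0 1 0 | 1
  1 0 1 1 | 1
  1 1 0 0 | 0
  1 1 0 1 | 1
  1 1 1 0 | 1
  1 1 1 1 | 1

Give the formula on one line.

  ~a = 1111111100000000
  (~a | c) = 1111111100110011
  ((~a | c) & b) = 0000111100000011
  (((~a | c) & b) | d) = 0101111101010111
  ~b = 1111000011110000
  (~b & a) = 0000000011110000
  ((((~a | c) & b) | d) | (~b & a)) = 0101111111110111

((((~a | c) & b) | d) | (~b & a))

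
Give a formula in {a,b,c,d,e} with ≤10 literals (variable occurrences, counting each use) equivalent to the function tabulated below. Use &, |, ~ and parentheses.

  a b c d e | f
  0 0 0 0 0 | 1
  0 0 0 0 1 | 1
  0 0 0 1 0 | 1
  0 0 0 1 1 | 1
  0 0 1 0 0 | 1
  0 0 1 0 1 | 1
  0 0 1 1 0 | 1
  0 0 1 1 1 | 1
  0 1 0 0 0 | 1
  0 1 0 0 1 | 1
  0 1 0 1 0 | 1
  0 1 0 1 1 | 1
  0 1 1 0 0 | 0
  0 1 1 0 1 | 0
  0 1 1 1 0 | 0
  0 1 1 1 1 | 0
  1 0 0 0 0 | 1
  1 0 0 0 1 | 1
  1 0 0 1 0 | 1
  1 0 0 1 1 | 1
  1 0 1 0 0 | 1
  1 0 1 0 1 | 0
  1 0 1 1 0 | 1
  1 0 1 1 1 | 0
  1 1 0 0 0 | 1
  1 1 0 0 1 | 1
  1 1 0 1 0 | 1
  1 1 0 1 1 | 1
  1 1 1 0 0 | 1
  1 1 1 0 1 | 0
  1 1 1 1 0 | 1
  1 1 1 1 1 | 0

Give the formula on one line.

(((a & (~a | c)) & ~e) | (~c | (~b & (~a & c))))

  ~a = 11111111111111110000000000000000
  (~a | c) = 11111111111111110000111100001111
  (a & (~a | c)) = 00000000000000000000111100001111
  ~e = 10101010101010101010101010101010
  ((a & (~a | c)) & ~e) = 00000000000000000000101000001010
  ~c = 11110000111100001111000011110000
  ~b = 11111111000000001111111100000000
  (~a & c) = 00001111000011110000000000000000
  (~b & (~a & c)) = 00001111000000000000000000000000
  (~c | (~b & (~a & c))) = 11111111111100001111000011110000
  (((a & (~a | c)) & ~e) | (~c | (~b & (~a & c)))) = 11111111111100001111101011111010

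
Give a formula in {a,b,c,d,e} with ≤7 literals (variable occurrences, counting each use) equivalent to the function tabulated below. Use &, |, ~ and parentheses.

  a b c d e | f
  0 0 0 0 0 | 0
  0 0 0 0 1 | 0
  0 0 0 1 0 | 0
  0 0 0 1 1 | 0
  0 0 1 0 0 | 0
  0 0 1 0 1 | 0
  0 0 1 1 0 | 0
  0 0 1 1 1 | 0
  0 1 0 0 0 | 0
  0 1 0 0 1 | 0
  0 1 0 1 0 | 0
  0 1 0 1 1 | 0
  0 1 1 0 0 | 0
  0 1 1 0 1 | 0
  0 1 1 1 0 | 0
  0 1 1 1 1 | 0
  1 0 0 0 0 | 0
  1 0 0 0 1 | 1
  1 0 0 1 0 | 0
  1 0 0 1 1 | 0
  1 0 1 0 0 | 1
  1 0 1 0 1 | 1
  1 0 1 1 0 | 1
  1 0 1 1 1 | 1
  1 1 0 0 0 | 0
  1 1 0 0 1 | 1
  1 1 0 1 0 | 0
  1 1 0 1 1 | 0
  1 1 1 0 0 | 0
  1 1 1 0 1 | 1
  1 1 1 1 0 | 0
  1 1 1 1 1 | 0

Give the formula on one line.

  ~d = 11001100110011001100110011001100
  (~d & e) = 01000100010001000100010001000100
  ~b = 11111111000000001111111100000000
  ~a = 11111111111111110000000000000000
  (c | ~a) = 11111111111111110000111100001111
  (~b & (c | ~a)) = 11111111000000000000111100000000
  ((~d & e) | (~b & (c | ~a))) = 11111111010001000100111101000100
  (((~d & e) | (~b & (c | ~a))) & a) = 00000000000000000100111101000100

(((~d & e) | (~b & (c | ~a))) & a)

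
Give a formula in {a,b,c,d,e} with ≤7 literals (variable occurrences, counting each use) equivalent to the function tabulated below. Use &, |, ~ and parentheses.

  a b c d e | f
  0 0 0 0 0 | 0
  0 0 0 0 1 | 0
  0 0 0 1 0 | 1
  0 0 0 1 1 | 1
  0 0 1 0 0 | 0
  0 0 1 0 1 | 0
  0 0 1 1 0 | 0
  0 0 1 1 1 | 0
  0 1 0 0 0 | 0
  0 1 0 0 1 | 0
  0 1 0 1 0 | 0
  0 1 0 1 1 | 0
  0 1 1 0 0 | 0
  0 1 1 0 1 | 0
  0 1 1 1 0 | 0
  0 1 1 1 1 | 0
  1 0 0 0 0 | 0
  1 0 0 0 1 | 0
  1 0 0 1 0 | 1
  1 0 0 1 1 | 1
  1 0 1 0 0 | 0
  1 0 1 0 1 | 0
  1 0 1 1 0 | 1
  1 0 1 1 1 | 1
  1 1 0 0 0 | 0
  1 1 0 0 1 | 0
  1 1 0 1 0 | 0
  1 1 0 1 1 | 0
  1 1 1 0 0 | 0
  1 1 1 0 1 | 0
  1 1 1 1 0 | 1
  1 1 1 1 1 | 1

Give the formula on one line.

  (c & d) = 00000011000000110000001100000011
  (a & (c & d)) = 00000000000000000000001100000011
  ~b = 11111111000000001111111100000000
  (~b & d) = 00110011000000000011001100000000
  ~c = 11110000111100001111000011110000
  ((~b & d) & ~c) = 00110000000000000011000000000000
  ((a & (c & d)) | ((~b & d) & ~c)) = 00110000000000000011001100000011

((a & (c & d)) | ((~b & d) & ~c))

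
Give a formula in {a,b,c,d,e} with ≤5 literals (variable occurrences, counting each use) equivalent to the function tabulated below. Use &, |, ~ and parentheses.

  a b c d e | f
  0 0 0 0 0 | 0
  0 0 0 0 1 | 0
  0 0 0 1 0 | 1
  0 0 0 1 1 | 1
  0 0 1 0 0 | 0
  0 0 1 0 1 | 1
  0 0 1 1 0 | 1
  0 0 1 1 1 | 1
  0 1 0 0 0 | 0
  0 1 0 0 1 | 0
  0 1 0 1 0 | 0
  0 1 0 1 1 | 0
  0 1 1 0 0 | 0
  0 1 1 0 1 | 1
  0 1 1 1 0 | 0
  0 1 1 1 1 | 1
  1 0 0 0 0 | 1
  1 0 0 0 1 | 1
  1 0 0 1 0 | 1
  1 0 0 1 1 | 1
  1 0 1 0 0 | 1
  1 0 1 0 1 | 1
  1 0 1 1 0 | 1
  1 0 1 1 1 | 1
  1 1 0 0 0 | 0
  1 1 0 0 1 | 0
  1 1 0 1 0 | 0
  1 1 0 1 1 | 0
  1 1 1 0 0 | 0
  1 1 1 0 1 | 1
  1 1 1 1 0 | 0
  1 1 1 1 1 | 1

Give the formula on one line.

((e & c) | (~b & (a | d)))

  (e & c) = 00000101000001010000010100000101
  ~b = 11111111000000001111111100000000
  (a | d) = 00110011001100111111111111111111
  (~b & (a | d)) = 00110011000000001111111100000000
  ((e & c) | (~b & (a | d))) = 00110111000001011111111100000101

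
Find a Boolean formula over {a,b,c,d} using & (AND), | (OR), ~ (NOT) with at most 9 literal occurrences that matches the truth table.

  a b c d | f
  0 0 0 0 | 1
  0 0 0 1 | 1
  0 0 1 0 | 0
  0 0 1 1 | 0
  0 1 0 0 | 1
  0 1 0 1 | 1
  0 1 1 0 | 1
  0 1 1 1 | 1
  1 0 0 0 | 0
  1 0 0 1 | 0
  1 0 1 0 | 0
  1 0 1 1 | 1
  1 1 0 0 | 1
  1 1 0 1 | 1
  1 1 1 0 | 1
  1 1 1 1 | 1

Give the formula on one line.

  ~b = 1111000011110000
  ~c = 1100110011001100
  (~b | ~c) = 1111110011111100
  (a & (~b | ~c)) = 0000000011111100
  (c | b) = 0011111100111111
  (d & (c | b)) = 0001010100010101
  ((a & (~b | ~c)) & (d & (c | b))) = 0000000000010100
  ~a = 1111111100000000
  (~a & ~c) = 1100110000000000
  ((~a & ~c) | b) = 1100111100001111
  (((a & (~b | ~c)) & (d & (c | b))) | ((~a & ~c) | b)) = 1100111100011111

(((a & (~b | ~c)) & (d & (c | b))) | ((~a & ~c) | b))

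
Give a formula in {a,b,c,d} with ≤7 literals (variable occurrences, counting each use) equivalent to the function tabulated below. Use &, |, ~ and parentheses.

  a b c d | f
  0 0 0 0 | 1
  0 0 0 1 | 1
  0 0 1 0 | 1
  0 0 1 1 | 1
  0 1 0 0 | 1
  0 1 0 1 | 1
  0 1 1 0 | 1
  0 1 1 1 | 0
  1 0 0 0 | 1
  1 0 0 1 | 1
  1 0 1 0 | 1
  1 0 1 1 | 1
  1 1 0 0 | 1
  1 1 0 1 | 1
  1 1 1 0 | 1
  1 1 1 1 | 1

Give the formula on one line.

(a | ((~d | ~b) | ~c))

  ~d = 1010101010101010
  ~b = 1111000011110000
  (~d | ~b) = 1111101011111010
  ~c = 1100110011001100
  ((~d | ~b) | ~c) = 1111111011111110
  (a | ((~d | ~b) | ~c)) = 1111111011111111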